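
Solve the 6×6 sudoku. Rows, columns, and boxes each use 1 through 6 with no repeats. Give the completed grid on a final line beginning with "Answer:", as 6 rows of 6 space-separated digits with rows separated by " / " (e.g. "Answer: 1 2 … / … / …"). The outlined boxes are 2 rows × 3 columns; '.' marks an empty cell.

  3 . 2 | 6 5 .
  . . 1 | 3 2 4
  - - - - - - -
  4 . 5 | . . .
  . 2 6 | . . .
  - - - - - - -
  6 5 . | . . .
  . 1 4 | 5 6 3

Step 1. [r4c1∈{1}] only 1 remains possible at r4c1, so r4c1=1.
Step 2. [r1c6∈{1}] nothing but 1 survives at r1c6, so r1c6=1.
Step 3. [r4c4∈{4}] r4c4 is down to just 4 ⇒ r4c4=4.
Step 4. [r5c6∈{2}] r5c6 is down to just 2. So r5c6=2.
Step 5. [r5c4∈{1}] r5c4 has the single candidate 1 ⇒ r5c4=1.
Step 6. [r3c2∈{3}] nothing but 3 survives at r3c2 ⇒ r3c2=3.
Step 7. [r3c6∈{6}] nothing but 6 survives at r3c6 ⇒ r3c6=6.
Step 8. [r5c3∈{3}] nothing but 3 survives at r5c3. So r5c3=3.
Step 9. [r6c1∈{2}] r6c1 is down to just 2, so r6c1=2.
Step 10. [r2c2∈{6}] r2c2 has the single candidate 6. So r2c2=6.
Step 11. [r1c2∈{4}] r1c2 is down to just 4, so r1c2=4.
Step 12. [r3c5∈{1}] r3c5 is down to just 1. So r3c5=1.
Step 13. [r5c5∈{4}] r5c5 is down to just 4 ⇒ r5c5=4.
Step 14. [r4c6∈{5}] r4c6 is down to just 5 ⇒ r4c6=5.
Step 15. [r4c5∈{3}] r4c5's peers cover all but 3, so r4c5=3.
Step 16. [r2c1∈{5}] nothing but 5 survives at r2c1 ⇒ r2c1=5.
Step 17. [r3c4∈{2}] r3c4's peers cover all but 2, so r3c4=2.

Answer: 3 4 2 6 5 1 / 5 6 1 3 2 4 / 4 3 5 2 1 6 / 1 2 6 4 3 5 / 6 5 3 1 4 2 / 2 1 4 5 6 3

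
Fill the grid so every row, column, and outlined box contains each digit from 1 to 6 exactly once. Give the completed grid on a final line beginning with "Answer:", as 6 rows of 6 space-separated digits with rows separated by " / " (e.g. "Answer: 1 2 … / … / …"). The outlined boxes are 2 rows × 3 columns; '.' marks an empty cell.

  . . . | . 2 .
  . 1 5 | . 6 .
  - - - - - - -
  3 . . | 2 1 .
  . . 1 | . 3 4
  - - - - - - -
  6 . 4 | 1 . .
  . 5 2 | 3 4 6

Step 1. [r3c3∈{6}] r3c3 has the single candidate 6. So r3c3=6.
Step 2. [r3c6∈{5}] r3c6 has the single candidate 5 ⇒ r3c6=5.
Step 3. [r1c1∈{4}] r1c1's peers cover all but 4 ⇒ r1c1=4.
Step 4. [r1c3∈{3}] nothing but 3 survives at r1c3. So r1c3=3.
Step 5. [r2c1∈{2}] only 2 remains possible at r2c1, so r2c1=2.
Step 6. [r5c5∈{5}] r5c5's peers cover all but 5 ⇒ r5c5=5.
Step 7. [r4c1∈{5}] nothing but 5 survives at r4c1, so r4c1=5.
Step 8. [r4c4∈{6}] nothing but 6 survives at r4c4, so r4c4=6.
Step 9. [r1c2∈{6}] nothing but 6 survives at r1c2 ⇒ r1c2=6.
Step 10. [r5c6∈{2}] r5c6's peers cover all but 2. So r5c6=2.
Step 11. [r1c4∈{5}] nothing but 5 survives at r1c4. So r1c4=5.
Step 12. [r4c2∈{2}] r4c2 has the single candidate 2. So r4c2=2.
Step 13. [r3c2∈{4}] nothing but 4 survives at r3c2, so r3c2=4.
Step 14. [r6c1∈{1}] r6c1 is down to just 1 ⇒ r6c1=1.
Step 15. [r2c4∈{4}] r2c4's peers cover all but 4, so r2c4=4.
Step 16. [r2c6∈{3}] r2c6 has the single candidate 3. So r2c6=3.
Step 17. [r5c2∈{3}] r5c2 is down to just 3 ⇒ r5c2=3.
Step 18. [r1c6∈{1}] only 1 remains possible at r1c6, so r1c6=1.

Answer: 4 6 3 5 2 1 / 2 1 5 4 6 3 / 3 4 6 2 1 5 / 5 2 1 6 3 4 / 6 3 4 1 5 2 / 1 5 2 3 4 6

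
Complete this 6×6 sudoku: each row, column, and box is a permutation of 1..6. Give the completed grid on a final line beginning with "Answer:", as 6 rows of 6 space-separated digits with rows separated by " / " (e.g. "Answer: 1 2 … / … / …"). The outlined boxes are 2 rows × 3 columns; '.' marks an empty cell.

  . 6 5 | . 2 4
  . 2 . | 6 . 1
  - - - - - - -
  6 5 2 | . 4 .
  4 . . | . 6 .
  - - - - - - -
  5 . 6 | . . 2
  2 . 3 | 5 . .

Step 1. [r1c4∈{3}] r1c4's peers cover all but 3 ⇒ r1c4=3.
Step 2. [r6c5∈{1}] nothing but 1 survives at r6c5. So r6c5=1.
Step 3. [r5c2∈{1,4}] in row 5, 1 fits only at r5c2 ⇒ r5c2=1.
Step 4. [r3c4∈{1}] r3c4's peers cover all but 1. So r3c4=1.
Step 5. [r3c6∈{3}] r3c6 has the single candidate 3. So r3c6=3.
Step 6. [r6c6∈{6}] r6c6 is down to just 6. So r6c6=6.
Step 7. [r4c6∈{5}] r4c6 has the single candidate 5. So r4c6=5.
Step 8. [r4c2∈{3}] r4c2's peers cover all but 3 ⇒ r4c2=3.
Step 9. [r4c4∈{2}] r4c4 has the single candidate 2. So r4c4=2.
Step 10. [r2c5∈{5}] nothing but 5 survives at r2c5, so r2c5=5.
Step 11. [r6c2∈{4}] r6c2's peers cover all but 4, so r6c2=4.
Step 12. [r5c5∈{3}] nothing but 3 survives at r5c5. So r5c5=3.
Step 13. [r4c3∈{1}] only 1 remains possible at r4c3. So r4c3=1.
Step 14. [r1c1∈{1}] r1c1's peers cover all but 1 ⇒ r1c1=1.
Step 15. [r2c1∈{3}] r2c1 has the single candidate 3 ⇒ r2c1=3.
Step 16. [r5c4∈{4}] r5c4's peers cover all but 4, so r5c4=4.
Step 17. [r2c3∈{4}] r2c3 has the single candidate 4. So r2c3=4.

Answer: 1 6 5 3 2 4 / 3 2 4 6 5 1 / 6 5 2 1 4 3 / 4 3 1 2 6 5 / 5 1 6 4 3 2 / 2 4 3 5 1 6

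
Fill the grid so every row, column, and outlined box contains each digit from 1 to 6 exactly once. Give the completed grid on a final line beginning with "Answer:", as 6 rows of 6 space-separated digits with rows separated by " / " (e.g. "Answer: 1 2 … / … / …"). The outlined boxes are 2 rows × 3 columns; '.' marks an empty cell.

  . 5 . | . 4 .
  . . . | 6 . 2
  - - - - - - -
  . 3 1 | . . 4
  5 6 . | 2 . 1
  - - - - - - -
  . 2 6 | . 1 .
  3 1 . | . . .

Step 1. [r6c3∈{4,5}] r6c3 is the only open cell in col 3 admitting 5, so r6c3=5.
Step 2. [r1c6∈{3}] r1c6 is down to just 3 ⇒ r1c6=3.
Step 3. [r3c4∈{5}] r3c4's peers cover all but 5, so r3c4=5.
Step 4. [r1c1∈{1,2,6}] r1c1 is the only open cell in row 1 admitting 6. So r1c1=6.
Step 5. [r5c1∈{4}] r5c1 is down to just 4, so r5c1=4.
Step 6. [r4c3∈{4}] nothing but 4 survives at r4c3. So r4c3=4.
Step 7. [r6c5∈{2,6}] row 6 places 2 nowhere but r6c5 ⇒ r6c5=2.
Step 8. [r5c6∈{5}] nothing but 5 survives at r5c6 ⇒ r5c6=5.
Step 9. [r3c1∈{2}] only 2 remains possible at r3c1 ⇒ r3c1=2.
Step 10. [r2c5∈{5}] r2c5's peers cover all but 5. So r2c5=5.
Step 11. [r3c5∈{6}] only 6 remains possible at r3c5 ⇒ r3c5=6.
Step 12. [r4c5∈{3}] r4c5 has the single candidate 3. So r4c5=3.
Step 13. [r1c3∈{2}] r1c3 is down to just 2, so r1c3=2.
Step 14. [r6c6∈{6}] r6c6 is down to just 6, so r6c6=6.
Step 15. [r2c1∈{1}] r2c1 is down to just 1, so r2c1=1.
Step 16. [r6c4∈{4}] only 4 remains possible at r6c4 ⇒ r6c4=4.
Step 17. [r2c3∈{3}] r2c3 has the single candidate 3, so r2c3=3.
Step 18. [r1c4∈{1}] r1c4's peers cover all but 1, so r1c4=1.
Step 19. [r5c4∈{3}] r5c4 is down to just 3. So r5c4=3.
Step 20. [r2c2∈{4}] only 4 remains possible at r2c2. So r2c2=4.

Answer: 6 5 2 1 4 3 / 1 4 3 6 5 2 / 2 3 1 5 6 4 / 5 6 4 2 3 1 / 4 2 6 3 1 5 / 3 1 5 4 2 6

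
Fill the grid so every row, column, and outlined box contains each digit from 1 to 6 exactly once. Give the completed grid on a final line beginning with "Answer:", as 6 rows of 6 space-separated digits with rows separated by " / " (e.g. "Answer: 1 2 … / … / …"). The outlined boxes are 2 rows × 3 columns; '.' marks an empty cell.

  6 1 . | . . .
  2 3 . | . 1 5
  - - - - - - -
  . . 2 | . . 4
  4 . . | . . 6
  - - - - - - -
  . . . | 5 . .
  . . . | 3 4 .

Step 1. [r4c2∈{5}] r4c2 has the single candidate 5. So r4c2=5.
Step 2. [r5c5∈{2,6}] in col 5, 6 fits only at r5c5. So r5c5=6.
Step 3. [r2c3∈{4}] r2c3 is down to just 4. So r2c3=4.
Step 4. [r6c3∈{1,5,6}] r6c3 is the only open cell in col 3 admitting 6 ⇒ r6c3=6.
Step 5. [r6c2∈{2}] r6c2 has the single candidate 2 ⇒ r6c2=2.
Step 6. [r3c4∈{1}] r3c4's peers cover all but 1 ⇒ r3c4=1.
Step 7. [r3c1∈{3}] only 3 remains possible at r3c1, so r3c1=3.
Step 8. [r5c1∈{1}] r5c1 has the single candidate 1. So r5c1=1.
Step 9. [r1c6∈{2,3}] in col 6, 3 fits only at r1c6. So r1c6=3.
Step 10. [r1c5∈{2}] r1c5 is down to just 2, so r1c5=2.
Step 11. [r5c2∈{4}] only 4 remains possible at r5c2, so r5c2=4.
Step 12. [r5c3∈{3}] nothing but 3 survives at r5c3 ⇒ r5c3=3.
Step 13. [r2c4∈{6}] r2c4's peers cover all but 6 ⇒ r2c4=6.
Step 14. [r5c6∈{2}] nothing but 2 survives at r5c6 ⇒ r5c6=2.
Step 15. [r4c3∈{1}] nothing but 1 survives at r4c3. So r4c3=1.
Step 16. [r6c6∈{1}] r6c6 has the single candidate 1. So r6c6=1.
Step 17. [r6c1∈{5}] r6c1 is down to just 5. So r6c1=5.
Step 18. [r4c5∈{3}] only 3 remains possible at r4c5. So r4c5=3.
Step 19. [r3c2∈{6}] r3c2 is down to just 6, so r3c2=6.
Step 20. [r1c3∈{5}] r1c3 has the single candidate 5 ⇒ r1c3=5.
Step 21. [r4c4∈{2}] r4c4's peers cover all but 2, so r4c4=2.
Step 22. [r3c5∈{5}] r3c5 has the single candidate 5, so r3c5=5.
Step 23. [r1c4∈{4}] only 4 remains possible at r1c4. So r1c4=4.

Answer: 6 1 5 4 2 3 / 2 3 4 6 1 5 / 3 6 2 1 5 4 / 4 5 1 2 3 6 / 1 4 3 5 6 2 / 5 2 6 3 4 1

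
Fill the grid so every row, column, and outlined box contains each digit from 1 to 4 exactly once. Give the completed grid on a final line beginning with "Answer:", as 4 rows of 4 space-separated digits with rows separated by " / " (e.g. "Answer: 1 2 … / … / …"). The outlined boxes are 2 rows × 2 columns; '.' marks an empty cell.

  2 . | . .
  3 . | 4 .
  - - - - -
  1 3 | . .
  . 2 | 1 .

Step 1. [r3c4∈{2,4}] r3c4 is the only open cell in row 3 admitting 4. So r3c4=4.
Step 2. [r2c2∈{1}] only 1 remains possible at r2c2 ⇒ r2c2=1.
Step 3. [r1c3∈{3}] r1c3 is down to just 3. So r1c3=3.
Step 4. [r1c4∈{1}] nothing but 1 survives at r1c4. So r1c4=1.
Step 5. [r4c1∈{4}] only 4 remains possible at r4c1, so r4c1=4.
Step 6. [r2c4∈{2}] r2c4's peers cover all but 2, so r2c4=2.
Step 7. [r3c3∈{2}] r3c3 has the single candidate 2. So r3c3=2.
Step 8. [r4c4∈{3}] r4c4 has the single candidate 3. So r4c4=3.
Step 9. [r1c2∈{4}] nothing but 4 survives at r1c2 ⇒ r1c2=4.

Answer: 2 4 3 1 / 3 1 4 2 / 1 3 2 4 / 4 2 1 3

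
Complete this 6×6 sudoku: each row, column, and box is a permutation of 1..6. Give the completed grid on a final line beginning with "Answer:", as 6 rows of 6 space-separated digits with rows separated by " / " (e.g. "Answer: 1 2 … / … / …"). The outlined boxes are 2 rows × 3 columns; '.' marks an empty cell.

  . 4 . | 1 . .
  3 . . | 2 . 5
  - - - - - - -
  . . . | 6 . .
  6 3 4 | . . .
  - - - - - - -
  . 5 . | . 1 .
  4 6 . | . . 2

Step 1. [r3c1∈{1,2,5}] across col 1, 1 lands solely at r3c1 ⇒ r3c1=1.
Step 2. [r5c6∈{3,4,6}] row 5 places 6 nowhere but r5c6 ⇒ r5c6=6.
Step 3. [r3c3∈{2,5}] across box 3, 5 lands solely at r3c3. So r3c3=5.
Step 4. [r5c1∈{2}] only 2 remains possible at r5c1, so r5c1=2.
Step 5. [r1c6∈{3}] r1c6's peers cover all but 3, so r1c6=3.
Step 6. [r3c5∈{2,3,4}] row 3 places 3 nowhere but r3c5 ⇒ r3c5=3.
Step 7. [r6c5∈{5}] only 5 remains possible at r6c5, so r6c5=5.
Step 8. [r1c5∈{6}] r1c5 is down to just 6, so r1c5=6.
Step 9. [r5c3∈{3}] r5c3's peers cover all but 3. So r5c3=3.
Step 10. [r2c2∈{1}] nothing but 1 survives at r2c2. So r2c2=1.
Step 11. [r3c2∈{2}] nothing but 2 survives at r3c2. So r3c2=2.
Step 12. [r1c3∈{2}] r1c3 has the single candidate 2, so r1c3=2.
Step 13. [r3c6∈{4}] r3c6 has the single candidate 4, so r3c6=4.
Step 14. [r5c4∈{4}] r5c4 has the single candidate 4, so r5c4=4.
Step 15. [r1c1∈{5}] r1c1 has the single candidate 5 ⇒ r1c1=5.
Step 16. [r4c5∈{2}] r4c5 has the single candidate 2, so r4c5=2.
Step 17. [r4c4∈{5}] only 5 remains possible at r4c4. So r4c4=5.
Step 18. [r4c6∈{1}] r4c6 has the single candidate 1, so r4c6=1.
Step 19. [r6c4∈{3}] only 3 remains possible at r6c4 ⇒ r6c4=3.
Step 20. [r2c5∈{4}] only 4 remains possible at r2c5 ⇒ r2c5=4.
Step 21. [r2c3∈{6}] nothing but 6 survives at r2c3 ⇒ r2c3=6.
Step 22. [r6c3∈{1}] only 1 remains possible at r6c3. So r6c3=1.

Answer: 5 4 2 1 6 3 / 3 1 6 2 4 5 / 1 2 5 6 3 4 / 6 3 4 5 2 1 / 2 5 3 4 1 6 / 4 6 1 3 5 2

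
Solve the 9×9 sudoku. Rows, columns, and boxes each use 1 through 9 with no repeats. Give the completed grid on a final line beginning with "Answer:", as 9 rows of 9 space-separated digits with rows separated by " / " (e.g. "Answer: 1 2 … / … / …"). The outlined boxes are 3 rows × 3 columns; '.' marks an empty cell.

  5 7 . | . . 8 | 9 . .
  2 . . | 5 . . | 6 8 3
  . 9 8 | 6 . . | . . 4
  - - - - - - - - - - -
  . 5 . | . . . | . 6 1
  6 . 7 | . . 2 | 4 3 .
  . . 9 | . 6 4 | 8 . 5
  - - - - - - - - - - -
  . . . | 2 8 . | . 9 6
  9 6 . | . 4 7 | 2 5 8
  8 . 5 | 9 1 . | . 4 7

Step 1. [r8c3∈{1,3}] row 8 places 1 nowhere but r8c3. So r8c3=1.
Step 2. [r8c4∈{3}] r8c4 is down to just 3 ⇒ r8c4=3.
Step 3. [r6c8∈{2,7}] in box 6, 2 fits only at r6c8, so r6c8=2.
Step 4. [r2c3∈{4}] nothing but 4 survives at r2c3. So r2c3=4.
Step 5. [r7c3∈{3}] only 3 remains possible at r7c3. So r7c3=3.
Step 6. [r3c1∈{1,3}] in box 1, 3 fits only at r3c1, so r3c1=3.
Step 7. [r3c6∈{1}] only 1 remains possible at r3c6, so r3c6=1.
Step 8. [r2c5∈{7,9}] across row 2, 7 lands solely at r2c5 ⇒ r2c5=7.
Step 9. [r6c1∈{1}] r6c1 is down to just 1. So r6c1=1.
Step 10. [r4c4∈{7,8}] row 4 places 8 nowhere but r4c4 ⇒ r4c4=8.
Step 11. [r4c6∈{3,9}] across col 6, 3 lands solely at r4c6 ⇒ r4c6=3.
Step 12. [r7c2∈{4}] r7c2's peers cover all but 4 ⇒ r7c2=4.
Step 13. [r4c7∈{7}] only 7 remains possible at r4c7, so r4c7=7.
Step 14. [r1c9∈{2}] r1c9 is down to just 2 ⇒ r1c9=2.
Step 15. [r5c9∈{9}] r5c9's peers cover all but 9 ⇒ r5c9=9.
Step 16. [r9c6∈{6}] r9c6 has the single candidate 6. So r9c6=6.
Step 17. [r2c2∈{1}] r2c2's peers cover all but 1 ⇒ r2c2=1.
Step 18. [r3c8∈{7}] nothing but 7 survives at r3c8 ⇒ r3c8=7.
Step 19. [r6c4∈{7}] r6c4 is down to just 7 ⇒ r6c4=7.
Step 20. [r9c2∈{2}] only 2 remains possible at r9c2. So r9c2=2.
Step 21. [r6c2∈{3}] nothing but 3 survives at r6c2, so r6c2=3.
Step 22. [r1c3∈{6}] nothing but 6 survives at r1c3 ⇒ r1c3=6.
Step 23. [r7c1∈{7}] only 7 remains possible at r7c1. So r7c1=7.
Step 24. [r1c5∈{3}] r1c5 has the single candidate 3. So r1c5=3.
Step 25. [r7c7∈{1}] r7c7 is down to just 1. So r7c7=1.
Step 26. [r4c1∈{4}] only 4 remains possible at r4c1, so r4c1=4.
Step 27. [r9c7∈{3}] r9c7 is down to just 3, so r9c7=3.
Step 28. [r1c4∈{4}] r1c4's peers cover all but 4. So r1c4=4.
Step 29. [r5c4∈{1}] r5c4's peers cover all but 1 ⇒ r5c4=1.
Step 30. [r5c5∈{5}] only 5 remains possible at r5c5, so r5c5=5.
Step 31. [r5c2∈{8}] only 8 remains possible at r5c2, so r5c2=8.
Step 32. [r3c7∈{5}] r3c7's peers cover all but 5. So r3c7=5.
Step 33. [r7c6∈{5}] only 5 remains possible at r7c6. So r7c6=5.
Step 34. [r1c8∈{1}] r1c8 is down to just 1. So r1c8=1.
Step 35. [r4c5∈{9}] nothing but 9 survives at r4c5. So r4c5=9.
Step 36. [r2c6∈{9}] only 9 remains possible at r2c6 ⇒ r2c6=9.
Step 37. [r4c3∈{2}] r4c3 has the single candidate 2 ⇒ r4c3=2.
Step 38. [r3c5∈{2}] r3c5 has the single candidate 2, so r3c5=2.

Answer: 5 7 6 4 3 8 9 1 2 / 2 1 4 5 7 9 6 8 3 / 3 9 8 6 2 1 5 7 4 / 4 5 2 8 9 3 7 6 1 / 6 8 7 1 5 2 4 3 9 / 1 3 9 7 6 4 8 2 5 / 7 4 3 2 8 5 1 9 6 / 9 6 1 3 4 7 2 5 8 / 8 2 5 9 1 6 3 4 7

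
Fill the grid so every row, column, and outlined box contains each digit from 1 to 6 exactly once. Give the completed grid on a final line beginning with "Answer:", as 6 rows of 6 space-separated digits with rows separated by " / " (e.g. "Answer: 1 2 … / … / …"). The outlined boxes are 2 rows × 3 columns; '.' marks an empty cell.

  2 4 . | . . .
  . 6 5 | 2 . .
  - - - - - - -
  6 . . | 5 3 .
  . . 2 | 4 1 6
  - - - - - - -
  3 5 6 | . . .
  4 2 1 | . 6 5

Step 1. [r2c6∈{1,3,4}] in row 2, 3 fits only at r2c6, so r2c6=3.
Step 2. [r5c6∈{1,2,4}] col 6 places 4 nowhere but r5c6, so r5c6=4.
Step 3. [r5c4∈{1}] r5c4's peers cover all but 1 ⇒ r5c4=1.
Step 4. [r2c5∈{4}] nothing but 4 survives at r2c5. So r2c5=4.
Step 5. [r3c6∈{2}] r3c6 is down to just 2. So r3c6=2.
Step 6. [r3c2∈{1}] r3c2 is down to just 1. So r3c2=1.
Step 7. [r4c2∈{3}] only 3 remains possible at r4c2, so r4c2=3.
Step 8. [r1c5∈{5}] nothing but 5 survives at r1c5. So r1c5=5.
Step 9. [r3c3∈{4}] r3c3's peers cover all but 4 ⇒ r3c3=4.
Step 10. [r1c6∈{1}] nothing but 1 survives at r1c6. So r1c6=1.
Step 11. [r5c5∈{2}] r5c5 has the single candidate 2. So r5c5=2.
Step 12. [r1c3∈{3}] r1c3 is down to just 3, so r1c3=3.
Step 13. [r2c1∈{1}] only 1 remains possible at r2c1, so r2c1=1.
Step 14. [r4c1∈{5}] r4c1 has the single candidate 5, so r4c1=5.
Step 15. [r6c4∈{3}] r6c4 has the single candidate 3 ⇒ r6c4=3.
Step 16. [r1c4∈{6}] only 6 remains possible at r1c4 ⇒ r1c4=6.

Answer: 2 4 3 6 5 1 / 1 6 5 2 4 3 / 6 1 4 5 3 2 / 5 3 2 4 1 6 / 3 5 6 1 2 4 / 4 2 1 3 6 5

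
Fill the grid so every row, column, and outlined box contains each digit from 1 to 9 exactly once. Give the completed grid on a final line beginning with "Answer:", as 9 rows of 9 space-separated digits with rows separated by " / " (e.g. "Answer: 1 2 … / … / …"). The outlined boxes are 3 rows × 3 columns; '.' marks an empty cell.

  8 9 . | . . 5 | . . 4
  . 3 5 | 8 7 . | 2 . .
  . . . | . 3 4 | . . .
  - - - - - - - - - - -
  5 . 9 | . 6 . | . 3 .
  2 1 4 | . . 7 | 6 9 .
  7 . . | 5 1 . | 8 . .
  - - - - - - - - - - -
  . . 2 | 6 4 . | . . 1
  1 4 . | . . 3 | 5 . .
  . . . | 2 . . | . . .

Step 1. [r9c9∈{3,6,7,8,9}] col 9 places 3 nowhere but r9c9. So r9c9=3.
Step 2. [r3c1∈{6}] r3c1 is down to just 6 ⇒ r3c1=6.
Step 3. [r1c8∈{1,6,7}] row 1 places 6 nowhere but r1c8, so r1c8=6.
Step 4. [r8c9∈{2,6,7,8,9}] 6 has one home in col 9: r8c9. So r8c9=6.
Step 5. [r6c6∈{2,9}] 9 has one home in row 6: r6c6. So r6c6=9.
Step 6. [r7c6∈{8}] r7c6 is down to just 8, so r7c6=8.
Step 7. [r7c8∈{7}] only 7 remains possible at r7c8, so r7c8=7.
Step 8. [r1c4∈{1}] nothing but 1 survives at r1c4, so r1c4=1.
Step 9. [r1c3∈{7}] r1c3 has the single candidate 7, so r1c3=7.
Step 10. [r3c9∈{5,7,8,9}] r3c9 is the only open cell in col 9 admitting 8 ⇒ r3c9=8.
Step 11. [r3c7∈{1,7,9}] 7 has one home in row 3: r3c7. So r3c7=7.
Step 12. [r8c3∈{8}] only 8 remains possible at r8c3 ⇒ r8c3=8.
Step 13. [r6c8∈{2,4}] r6c8 is the only open cell in row 6 admitting 4. So r6c8=4.
Step 14. [r9c1∈{9}] r9c1 has the single candidate 9 ⇒ r9c1=9.
Step 15. [r6c2∈{6}] r6c2 has the single candidate 6 ⇒ r6c2=6.
Step 16. [r3c3∈{1}] r3c3 has the single candidate 1 ⇒ r3c3=1.
Step 17. [r9c2∈{5,7}] r9c2 is the only open cell in row 9 admitting 7 ⇒ r9c2=7.
Step 18. [r3c4∈{9}] r3c4 has the single candidate 9 ⇒ r3c4=9.
Step 19. [r4c6∈{2}] r4c6's peers cover all but 2 ⇒ r4c6=2.
Step 20. [r7c2∈{5}] nothing but 5 survives at r7c2. So r7c2=5.
Step 21. [r4c7∈{1}] only 1 remains possible at r4c7, so r4c7=1.
Step 22. [r7c7∈{9}] r7c7 has the single candidate 9 ⇒ r7c7=9.
Step 23. [r3c8∈{5}] r3c8's peers cover all but 5. So r3c8=5.
Step 24. [r4c2∈{8}] r4c2's peers cover all but 8 ⇒ r4c2=8.
Step 25. [r9c6∈{1}] r9c6's peers cover all but 1. So r9c6=1.
Step 26. [r1c7∈{3}] nothing but 3 survives at r1c7 ⇒ r1c7=3.
Step 27. [r5c5∈{8}] r5c5 has the single candidate 8, so r5c5=8.
Step 28. [r4c4∈{4}] r4c4 is down to just 4 ⇒ r4c4=4.
Step 29. [r8c8∈{2}] r8c8 has the single candidate 2. So r8c8=2.
Step 30. [r9c5∈{5}] r9c5's peers cover all but 5. So r9c5=5.
Step 31. [r2c9∈{9}] r2c9 is down to just 9 ⇒ r2c9=9.
Step 32. [r6c3∈{3}] r6c3's peers cover all but 3. So r6c3=3.
Step 33. [r9c7∈{4}] r9c7 is down to just 4, so r9c7=4.
Step 34. [r8c5∈{9}] nothing but 9 survives at r8c5 ⇒ r8c5=9.
Step 35. [r2c6∈{6}] only 6 remains possible at r2c6 ⇒ r2c6=6.
Step 36. [r4c9∈{7}] r4c9 has the single candidate 7 ⇒ r4c9=7.
Step 37. [r9c8∈{8}] r9c8 has the single candidate 8. So r9c8=8.
Step 38. [r9c3∈{6}] nothing but 6 survives at r9c3 ⇒ r9c3=6.
Step 39. [r8c4∈{7}] r8c4 has the single candidate 7, so r8c4=7.
Step 40. [r7c1∈{3}] only 3 remains possible at r7c1 ⇒ r7c1=3.
Step 41. [r2c8∈{1}] r2c8 has the single candidate 1 ⇒ r2c8=1.
Step 42. [r6c9∈{2}] only 2 remains possible at r6c9. So r6c9=2.
Step 43. [r3c2∈{2}] r3c2 has the single candidate 2 ⇒ r3c2=2.
Step 44. [r2c1∈{4}] r2c1's peers cover all but 4, so r2c1=4.
Step 45. [r1c5∈{2}] only 2 remains possible at r1c5. So r1c5=2.
Step 46. [r5c9∈{5}] r5c9 is down to just 5, so r5c9=5.
Step 47. [r5c4∈{3}] r5c4 has the single candidate 3, so r5c4=3.

Answer: 8 9 7 1 2 5 3 6 4 / 4 3 5 8 7 6 2 1 9 / 6 2 1 9 3 4 7 5 8 / 5 8 9 4 6 2 1 3 7 / 2 1 4 3 8 7 6 9 5 / 7 6 3 5 1 9 8 4 2 / 3 5 2 6 4 8 9 7 1 / 1 4 8 7 9 3 5 2 6 / 9 7 6 2 5 1 4 8 3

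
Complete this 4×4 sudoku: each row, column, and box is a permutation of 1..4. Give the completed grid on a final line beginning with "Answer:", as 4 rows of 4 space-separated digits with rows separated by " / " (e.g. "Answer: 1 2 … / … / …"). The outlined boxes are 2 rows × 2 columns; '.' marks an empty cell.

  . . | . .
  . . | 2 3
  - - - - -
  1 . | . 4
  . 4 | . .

Step 1. [r1c4∈{1}] nothing but 1 survives at r1c4. So r1c4=1.
Step 2. [r3c2∈{2,3}] row 3 places 2 nowhere but r3c2, so r3c2=2.
Step 3. [r4c1∈{3}] only 3 remains possible at r4c1 ⇒ r4c1=3.
Step 4. [r2c1∈{4}] r2c1's peers cover all but 4. So r2c1=4.
Step 5. [r1c2∈{3}] r1c2's peers cover all but 3, so r1c2=3.
Step 6. [r4c4∈{2}] r4c4's peers cover all but 2, so r4c4=2.
Step 7. [r1c3∈{4}] only 4 remains possible at r1c3, so r1c3=4.
Step 8. [r3c3∈{3}] nothing but 3 survives at r3c3. So r3c3=3.
Step 9. [r2c2∈{1}] nothing but 1 survives at r2c2 ⇒ r2c2=1.
Step 10. [r1c1∈{2}] nothing but 2 survives at r1c1. So r1c1=2.
Step 11. [r4c3∈{1}] nothing but 1 survives at r4c3, so r4c3=1.

Answer: 2 3 4 1 / 4 1 2 3 / 1 2 3 4 / 3 4 1 2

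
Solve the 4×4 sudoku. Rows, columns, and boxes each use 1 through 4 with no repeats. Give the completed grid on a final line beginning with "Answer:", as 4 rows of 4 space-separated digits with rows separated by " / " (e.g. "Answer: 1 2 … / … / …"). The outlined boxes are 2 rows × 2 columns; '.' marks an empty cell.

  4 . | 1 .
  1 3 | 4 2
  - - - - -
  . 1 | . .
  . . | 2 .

Step 1. [r3c3∈{3}] r3c3 is down to just 3 ⇒ r3c3=3.
Step 2. [r3c4∈{4}] r3c4's peers cover all but 4. So r3c4=4.
Step 3. [r4c1∈{3}] r4c1 has the single candidate 3 ⇒ r4c1=3.
Step 4. [r1c2∈{2}] nothing but 2 survives at r1c2 ⇒ r1c2=2.
Step 5. [r1c4∈{3}] r1c4 is down to just 3, so r1c4=3.
Step 6. [r4c2∈{4}] only 4 remains possible at r4c2 ⇒ r4c2=4.
Step 7. [r4c4∈{1}] r4c4's peers cover all but 1 ⇒ r4c4=1.
Step 8. [r3c1∈{2}] r3c1 is down to just 2. So r3c1=2.

Answer: 4 2 1 3 / 1 3 4 2 / 2 1 3 4 / 3 4 2 1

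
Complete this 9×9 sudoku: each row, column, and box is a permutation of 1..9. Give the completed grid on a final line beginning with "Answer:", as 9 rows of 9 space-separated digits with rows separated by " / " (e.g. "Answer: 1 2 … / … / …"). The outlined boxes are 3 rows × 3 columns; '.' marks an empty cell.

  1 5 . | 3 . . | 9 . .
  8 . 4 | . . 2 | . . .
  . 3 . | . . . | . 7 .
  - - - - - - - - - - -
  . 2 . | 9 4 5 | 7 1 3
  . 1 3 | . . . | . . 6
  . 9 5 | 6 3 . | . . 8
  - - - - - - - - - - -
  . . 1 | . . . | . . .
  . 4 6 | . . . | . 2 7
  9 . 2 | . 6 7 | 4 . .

Step 1. [r2c5∈{1,5,7,9}] across row 2, 9 lands solely at r2c5 ⇒ r2c5=9.
Step 2. [r9c8∈{3,5,8}] 3 has one home in row 9: r9c8. So r9c8=3.
Step 3. [r5c6∈{8}] r5c6 is down to just 8 ⇒ r5c6=8.
Step 4. [r2c2∈{6,7}] col 2 places 6 nowhere but r2c2, so r2c2=6.
Step 5. [r2c8∈{5}] nothing but 5 survives at r2c8, so r2c8=5.
Step 6. [r2c9∈{1}] r2c9 has the single candidate 1 ⇒ r2c9=1.
Step 7. [r9c4∈{1,5,8}] across row 9, 1 lands solely at r9c4, so r9c4=1.
Step 8. [r6c8∈{4}] r6c8's peers cover all but 4. So r6c8=4.
Step 9. [r7c9∈{5,9}] in col 9, 9 fits only at r7c9, so r7c9=9.
Step 10. [r1c9∈{2,4}] row 1 places 2 nowhere but r1c9. So r1c9=2.
Step 11. [r1c6∈{4,6}] in row 1, 4 fits only at r1c6, so r1c6=4.
Step 12. [r3c5∈{1,5,8}] r3c5 is the only open cell in col 5 admitting 1, so r3c5=1.
Step 13. [r7c4∈{2,4,5,8}] across row 7, 4 lands solely at r7c4. So r7c4=4.
Step 14. [r5c7∈{2,5}] row 5 places 5 nowhere but r5c7, so r5c7=5.
Step 15. [r7c5∈{2,5,8}] across row 7, 2 lands solely at r7c5 ⇒ r7c5=2.
Step 16. [r8c5∈{5,8}] in col 5, 5 fits only at r8c5. So r8c5=5.
Step 17. [r1c8∈{6,8}] row 1 places 6 nowhere but r1c8 ⇒ r1c8=6.
Step 18. [r5c5∈{7}] nothing but 7 survives at r5c5, so r5c5=7.
Step 19. [r7c8∈{8}] r7c8 is down to just 8, so r7c8=8.
Step 20. [r7c1∈{3,5,7}] across row 7, 5 lands solely at r7c1. So r7c1=5.
Step 21. [r3c7∈{8}] r3c7's peers cover all but 8. So r3c7=8.
Step 22. [r7c6∈{3}] r7c6 has the single candidate 3, so r7c6=3.
Step 23. [r3c4∈{5}] r3c4's peers cover all but 5 ⇒ r3c4=5.
Step 24. [r8c1∈{3}] nothing but 3 survives at r8c1 ⇒ r8c1=3.
Step 25. [r8c7∈{1}] r8c7's peers cover all but 1, so r8c7=1.
Step 26. [r7c7∈{6}] only 6 remains possible at r7c7 ⇒ r7c7=6.
Step 27. [r6c7∈{2}] only 2 remains possible at r6c7. So r6c7=2.
Step 28. [r3c6∈{6}] r3c6 has the single candidate 6, so r3c6=6.
Step 29. [r6c1∈{7}] nothing but 7 survives at r6c1 ⇒ r6c1=7.
Step 30. [r5c8∈{9}] only 9 remains possible at r5c8, so r5c8=9.
Step 31. [r2c4∈{7}] r2c4's peers cover all but 7. So r2c4=7.
Step 32. [r4c3∈{8}] nothing but 8 survives at r4c3, so r4c3=8.
Step 33. [r8c4∈{8}] r8c4's peers cover all but 8 ⇒ r8c4=8.
Step 34. [r3c1∈{2}] r3c1 has the single candidate 2. So r3c1=2.
Step 35. [r3c9∈{4}] r3c9 is down to just 4 ⇒ r3c9=4.
Step 36. [r1c3∈{7}] r1c3 has the single candidate 7, so r1c3=7.
Step 37. [r8c6∈{9}] r8c6 is down to just 9 ⇒ r8c6=9.
Step 38. [r6c6∈{1}] r6c6's peers cover all but 1. So r6c6=1.
Step 39. [r2c7∈{3}] nothing but 3 survives at r2c7. So r2c7=3.
Step 40. [r4c1∈{6}] r4c1 has the single candidate 6. So r4c1=6.
Step 41. [r1c5∈{8}] r1c5 has the single candidate 8. So r1c5=8.
Step 42. [r9c9∈{5}] r9c9's peers cover all but 5, so r9c9=5.
Step 43. [r5c4∈{2}] nothing but 2 survives at r5c4, so r5c4=2.
Step 44. [r3c3∈{9}] r3c3 is down to just 9, so r3c3=9.
Step 45. [r5c1∈{4}] r5c1's peers cover all but 4 ⇒ r5c1=4.
Step 46. [r9c2∈{8}] r9c2 is down to just 8 ⇒ r9c2=8.
Step 47. [r7c2∈{7}] only 7 remains possible at r7c2 ⇒ r7c2=7.

Answer: 1 5 7 3 8 4 9 6 2 / 8 6 4 7 9 2 3 5 1 / 2 3 9 5 1 6 8 7 4 / 6 2 8 9 4 5 7 1 3 / 4 1 3 2 7 8 5 9 6 / 7 9 5 6 3 1 2 4 8 / 5 7 1 4 2 3 6 8 9 / 3 4 6 8 5 9 1 2 7 / 9 8 2 1 6 7 4 3 5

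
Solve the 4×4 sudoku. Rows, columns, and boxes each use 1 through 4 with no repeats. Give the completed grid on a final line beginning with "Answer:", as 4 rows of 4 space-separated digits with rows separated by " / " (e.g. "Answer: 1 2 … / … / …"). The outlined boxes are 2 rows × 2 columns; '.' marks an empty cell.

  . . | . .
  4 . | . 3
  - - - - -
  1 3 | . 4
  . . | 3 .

Step 1. [r3c3∈{2}] r3c3's peers cover all but 2. So r3c3=2.
Step 2. [r2c2∈{1,2}] row 2 places 2 nowhere but r2c2. So r2c2=2.
Step 3. [r1c2∈{1}] r1c2 has the single candidate 1 ⇒ r1c2=1.
Step 4. [r4c4∈{1}] r4c4's peers cover all but 1. So r4c4=1.
Step 5. [r4c2∈{4}] nothing but 4 survives at r4c2, so r4c2=4.
Step 6. [r2c3∈{1}] nothing but 1 survives at r2c3, so r2c3=1.
Step 7. [r1c1∈{3}] r1c1 is down to just 3 ⇒ r1c1=3.
Step 8. [r1c3∈{4}] only 4 remains possible at r1c3, so r1c3=4.
Step 9. [r1c4∈{2}] r1c4's peers cover all but 2. So r1c4=2.
Step 10. [r4c1∈{2}] only 2 remains possible at r4c1 ⇒ r4c1=2.

Answer: 3 1 4 2 / 4 2 1 3 / 1 3 2 4 / 2 4 3 1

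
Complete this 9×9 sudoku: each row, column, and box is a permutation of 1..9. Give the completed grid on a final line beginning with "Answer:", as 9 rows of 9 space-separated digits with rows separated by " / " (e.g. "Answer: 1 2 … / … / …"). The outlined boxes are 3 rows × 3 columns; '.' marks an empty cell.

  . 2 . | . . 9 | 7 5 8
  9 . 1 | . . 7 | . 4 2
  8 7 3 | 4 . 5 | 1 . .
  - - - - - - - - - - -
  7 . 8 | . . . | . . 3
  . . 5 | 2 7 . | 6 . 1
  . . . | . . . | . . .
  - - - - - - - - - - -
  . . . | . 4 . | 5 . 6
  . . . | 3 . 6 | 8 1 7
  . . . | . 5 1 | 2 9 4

Step 1. [r5c2∈{3,4,9}] across row 5, 9 lands solely at r5c2. So r5c2=9.
Step 2. [r7c6∈{2,8}] r7c6 is the only open cell in col 6 admitting 2 ⇒ r7c6=2.
Step 3. [r1c5∈{1,3,6}] row 1 places 3 nowhere but r1c5 ⇒ r1c5=3.
Step 4. [r4c4∈{1,5,6,9}] r4c4 is the only open cell in row 4 admitting 5. So r4c4=5.
Step 5. [r4c6∈{4}] r4c6 is down to just 4, so r4c6=4.
Step 6. [r5c1∈{3,4}] r5c1 is the only open cell in row 5 admitting 4, so r5c1=4.
Step 7. [r1c1∈{6}] nothing but 6 survives at r1c1. So r1c1=6.
Step 8. [r8c5∈{9}] nothing but 9 survives at r8c5 ⇒ r8c5=9.
Step 9. [r6c4∈{1,6,8,9}] 9 has one home in col 4: r6c4. So r6c4=9.
Step 10. [r9c1∈{3}] r9c1 has the single candidate 3. So r9c1=3.
Step 11. [r2c4∈{6,8}] in col 4, 6 fits only at r2c4, so r2c4=6.
Step 12. [r6c2∈{1,3,6}] in col 2, 3 fits only at r6c2, so r6c2=3.
Step 13. [r6c6∈{8}] nothing but 8 survives at r6c6, so r6c6=8.
Step 14. [r7c1∈{1}] nothing but 1 survives at r7c1, so r7c1=1.
Step 15. [r6c1∈{2}] r6c1's peers cover all but 2. So r6c1=2.
Step 16. [r6c3∈{6}] nothing but 6 survives at r6c3. So r6c3=6.
Step 17. [r9c3∈{7}] r9c3's peers cover all but 7 ⇒ r9c3=7.
Step 18. [r9c4∈{8}] nothing but 8 survives at r9c4 ⇒ r9c4=8.
Step 19. [r8c2∈{4,5}] r8c2 is the only open cell in col 2 admitting 4. So r8c2=4.
Step 20. [r4c2∈{1}] only 1 remains possible at r4c2. So r4c2=1.
Step 21. [r3c8∈{6}] r3c8's peers cover all but 6, so r3c8=6.
Step 22. [r4c8∈{2}] only 2 remains possible at r4c8. So r4c8=2.
Step 23. [r6c5∈{1}] r6c5 is down to just 1 ⇒ r6c5=1.
Step 24. [r2c2∈{5}] only 5 remains possible at r2c2 ⇒ r2c2=5.
Step 25. [r6c8∈{7}] nothing but 7 survives at r6c8, so r6c8=7.
Step 26. [r9c2∈{6}] nothing but 6 survives at r9c2 ⇒ r9c2=6.
Step 27. [r4c7∈{9}] r4c7's peers cover all but 9, so r4c7=9.
Step 28. [r5c8∈{8}] nothing but 8 survives at r5c8 ⇒ r5c8=8.
Step 29. [r7c3∈{9}] nothing but 9 survives at r7c3, so r7c3=9.
Step 30. [r3c9∈{9}] r3c9's peers cover all but 9. So r3c9=9.
Step 31. [r7c2∈{8}] only 8 remains possible at r7c2. So r7c2=8.
Step 32. [r6c9∈{5}] r6c9 has the single candidate 5, so r6c9=5.
Step 33. [r7c8∈{3}] only 3 remains possible at r7c8, so r7c8=3.
Step 34. [r7c4∈{7}] r7c4's peers cover all but 7. So r7c4=7.
Step 35. [r4c5∈{6}] r4c5 has the single candidate 6. So r4c5=6.
Step 36. [r6c7∈{4}] only 4 remains possible at r6c7. So r6c7=4.
Step 37. [r1c3∈{4}] only 4 remains possible at r1c3 ⇒ r1c3=4.
Step 38. [r2c5∈{8}] r2c5 has the single candidate 8, so r2c5=8.
Step 39. [r5c6∈{3}] nothing but 3 survives at r5c6. So r5c6=3.
Step 40. [r8c1∈{5}] r8c1 is down to just 5. So r8c1=5.
Step 41. [r3c5∈{2}] nothing but 2 survives at r3c5 ⇒ r3c5=2.
Step 42. [r2c7∈{3}] r2c7 is down to just 3 ⇒ r2c7=3.
Step 43. [r8c3∈{2}] only 2 remains possible at r8c3 ⇒ r8c3=2.
Step 44. [r1c4∈{1}] r1c4 is down to just 1, so r1c4=1.

Answer: 6 2 4 1 3 9 7 5 8 / 9 5 1 6 8 7 3 4 2 / 8 7 3 4 2 5 1 6 9 / 7 1 8 5 6 4 9 2 3 / 4 9 5 2 7 3 6 8 1 / 2 3 6 9 1 8 4 7 5 / 1 8 9 7 4 2 5 3 6 / 5 4 2 3 9 6 8 1 7 / 3 6 7 8 5 1 2 9 4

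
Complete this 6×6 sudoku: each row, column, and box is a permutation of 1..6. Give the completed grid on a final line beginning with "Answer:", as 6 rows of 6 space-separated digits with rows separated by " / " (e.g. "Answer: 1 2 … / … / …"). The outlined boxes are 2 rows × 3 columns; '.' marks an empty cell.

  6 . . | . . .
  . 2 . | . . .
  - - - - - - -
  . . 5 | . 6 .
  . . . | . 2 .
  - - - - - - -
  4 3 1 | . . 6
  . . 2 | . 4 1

Step 1. [r6c4∈{3,5}] r6c4 is the only open cell in row 6 admitting 3, so r6c4=3.
Step 2. [r1c6∈{2,3,4,5}] across col 6, 2 lands solely at r1c6 ⇒ r1c6=2.
Step 3. [r4c3∈{3,4,6}] across col 3, 6 lands solely at r4c3 ⇒ r4c3=6.
Step 4. [r2c4∈{1,4,5,6}] row 2 places 6 nowhere but r2c4. So r2c4=6.
Step 5. [r5c5∈{5}] r5c5 has the single candidate 5 ⇒ r5c5=5.
Step 6. [r3c1∈{1,2,3}] in row 3, 2 fits only at r3c1, so r3c1=2.
Step 7. [r3c6∈{3,4}] 3 has one home in row 3: r3c6, so r3c6=3.
Step 8. [r4c1∈{1,3}] row 4 places 3 nowhere but r4c1, so r4c1=3.
Step 9. [r2c1∈{1,5}] across col 1, 1 lands solely at r2c1. So r2c1=1.
Step 10. [r2c6∈{4,5}] in row 2, 5 fits only at r2c6 ⇒ r2c6=5.
Step 11. [r1c4∈{1,4}] across box 2, 4 lands solely at r1c4. So r1c4=4.
Step 12. [r2c5∈{3}] r2c5 is down to just 3. So r2c5=3.
Step 13. [r3c2∈{1,4}] r3c2 is the only open cell in row 3 admitting 4 ⇒ r3c2=4.
Step 14. [r3c4∈{1}] nothing but 1 survives at r3c4 ⇒ r3c4=1.
Step 15. [r6c1∈{5}] r6c1 has the single candidate 5 ⇒ r6c1=5.
Step 16. [r2c3∈{4}] nothing but 4 survives at r2c3 ⇒ r2c3=4.
Step 17. [r5c4∈{2}] r5c4's peers cover all but 2, so r5c4=2.
Step 18. [r4c6∈{4}] nothing but 4 survives at r4c6. So r4c6=4.
Step 19. [r4c4∈{5}] nothing but 5 survives at r4c4, so r4c4=5.
Step 20. [r1c2∈{5}] r1c2 is down to just 5, so r1c2=5.
Step 21. [r6c2∈{6}] nothing but 6 survives at r6c2 ⇒ r6c2=6.
Step 22. [r1c3∈{3}] nothing but 3 survives at r1c3, so r1c3=3.
Step 23. [r1c5∈{1}] only 1 remains possible at r1c5 ⇒ r1c5=1.
Step 24. [r4c2∈{1}] only 1 remains possible at r4c2 ⇒ r4c2=1.

Answer: 6 5 3 4 1 2 / 1 2 4 6 3 5 / 2 4 5 1 6 3 / 3 1 6 5 2 4 / 4 3 1 2 5 6 / 5 6 2 3 4 1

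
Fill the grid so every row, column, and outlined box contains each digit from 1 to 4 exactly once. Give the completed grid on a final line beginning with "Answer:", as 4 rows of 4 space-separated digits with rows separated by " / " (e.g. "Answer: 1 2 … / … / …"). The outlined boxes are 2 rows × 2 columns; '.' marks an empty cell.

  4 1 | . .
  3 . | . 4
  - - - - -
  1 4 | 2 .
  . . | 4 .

Step 1. [r3c4∈{3}] r3c4 has the single candidate 3. So r3c4=3.
Step 2. [r4c2∈{2,3}] 3 has one home in row 4: r4c2 ⇒ r4c2=3.
Step 3. [r1c4∈{2}] nothing but 2 survives at r1c4, so r1c4=2.
Step 4. [r4c1∈{2}] r4c1's peers cover all but 2, so r4c1=2.
Step 5. [r1c3∈{3}] only 3 remains possible at r1c3 ⇒ r1c3=3.
Step 6. [r2c3∈{1}] only 1 remains possible at r2c3 ⇒ r2c3=1.
Step 7. [r2c2∈{2}] r2c2's peers cover all but 2 ⇒ r2c2=2.
Step 8. [r4c4∈{1}] only 1 remains possible at r4c4, so r4c4=1.

Answer: 4 1 3 2 / 3 2 1 4 / 1 4 2 3 / 2 3 4 1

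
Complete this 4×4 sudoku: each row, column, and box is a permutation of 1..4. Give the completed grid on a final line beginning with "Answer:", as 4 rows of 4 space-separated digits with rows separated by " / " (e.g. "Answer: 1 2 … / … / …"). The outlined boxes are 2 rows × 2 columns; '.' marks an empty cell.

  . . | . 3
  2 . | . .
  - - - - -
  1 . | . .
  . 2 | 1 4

Step 1. [r1c1∈{4}] nothing but 4 survives at r1c1. So r1c1=4.
Step 2. [r3c3∈{2,3}] across col 3, 3 lands solely at r3c3 ⇒ r3c3=3.
Step 3. [r1c2∈{1}] nothing but 1 survives at r1c2. So r1c2=1.
Step 4. [r2c3∈{4}] r2c3 has the single candidate 4. So r2c3=4.
Step 5. [r2c2∈{3}] nothing but 3 survives at r2c2, so r2c2=3.
Step 6. [r4c1∈{3}] r4c1's peers cover all but 3. So r4c1=3.
Step 7. [r2c4∈{1}] r2c4's peers cover all but 1 ⇒ r2c4=1.
Step 8. [r3c4∈{2}] nothing but 2 survives at r3c4 ⇒ r3c4=2.
Step 9. [r3c2∈{4}] nothing but 4 survives at r3c2, so r3c2=4.
Step 10. [r1c3∈{2}] r1c3 is down to just 2 ⇒ r1c3=2.

Answer: 4 1 2 3 / 2 3 4 1 / 1 4 3 2 / 3 2 1 4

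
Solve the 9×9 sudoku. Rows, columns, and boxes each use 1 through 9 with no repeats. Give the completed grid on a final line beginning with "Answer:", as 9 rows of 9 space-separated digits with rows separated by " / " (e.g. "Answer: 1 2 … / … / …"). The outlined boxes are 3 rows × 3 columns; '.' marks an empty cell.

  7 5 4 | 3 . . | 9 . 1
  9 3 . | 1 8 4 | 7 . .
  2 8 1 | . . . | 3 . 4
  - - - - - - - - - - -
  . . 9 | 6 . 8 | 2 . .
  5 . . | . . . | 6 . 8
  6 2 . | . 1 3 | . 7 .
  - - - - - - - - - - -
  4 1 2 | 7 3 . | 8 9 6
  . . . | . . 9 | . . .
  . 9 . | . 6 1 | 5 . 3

Step 1. [r8c3∈{3,5,6,7,8}] across col 3, 5 lands solely at r8c3. So r8c3=5.
Step 2. [r5c8∈{1,3,4}] across row 5, 1 lands solely at r5c8, so r5c8=1.
Step 3. [r1c5∈{2}] r1c5 has the single candidate 2 ⇒ r1c5=2.
Step 4. [r8c5∈{4}] only 4 remains possible at r8c5, so r8c5=4.
Step 5. [r8c8∈{2}] r8c8 is down to just 2. So r8c8=2.
Step 6. [r4c9∈{5}] r4c9's peers cover all but 5 ⇒ r4c9=5.
Step 7. [r3c5∈{5,7,9}] col 5 places 5 nowhere but r3c5 ⇒ r3c5=5.
Step 8. [r9c1∈{8}] r9c1 is down to just 8, so r9c1=8.
Step 9. [r3c8∈{6}] nothing but 6 survives at r3c8, so r3c8=6.
Step 10. [r5c5∈{7,9}] in col 5, 9 fits only at r5c5, so r5c5=9.
Step 11. [r6c7∈{4}] r6c7 has the single candidate 4 ⇒ r6c7=4.
Step 12. [r4c5∈{7}] nothing but 7 survives at r4c5. So r4c5=7.
Step 13. [r9c3∈{7}] nothing but 7 survives at r9c3. So r9c3=7.
Step 14. [r5c4∈{2,4}] 4 has one home in col 4: r5c4. So r5c4=4.
Step 15. [r4c1∈{1,3}] in row 4, 1 fits only at r4c1. So r4c1=1.
Step 16. [r5c2∈{7}] only 7 remains possible at r5c2, so r5c2=7.
Step 17. [r3c6∈{7}] r3c6 is down to just 7 ⇒ r3c6=7.
Step 18. [r9c8∈{4}] r9c8's peers cover all but 4 ⇒ r9c8=4.
Step 19. [r2c9∈{2}] only 2 remains possible at r2c9, so r2c9=2.
Step 20. [r7c6∈{5}] only 5 remains possible at r7c6, so r7c6=5.
Step 21. [r8c2∈{6}] nothing but 6 survives at r8c2 ⇒ r8c2=6.
Step 22. [r6c9∈{9}] nothing but 9 survives at r6c9, so r6c9=9.
Step 23. [r8c7∈{1}] nothing but 1 survives at r8c7. So r8c7=1.
Step 24. [r2c8∈{5}] nothing but 5 survives at r2c8. So r2c8=5.
Step 25. [r9c4∈{2}] nothing but 2 survives at r9c4. So r9c4=2.
Step 26. [r1c8∈{8}] r1c8 is down to just 8, so r1c8=8.
Step 27. [r5c3∈{3}] only 3 remains possible at r5c3. So r5c3=3.
Step 28. [r8c9∈{7}] r8c9 is down to just 7. So r8c9=7.
Step 29. [r5c6∈{2}] only 2 remains possible at r5c6, so r5c6=2.
Step 30. [r6c3∈{8}] only 8 remains possible at r6c3, so r6c3=8.
Step 31. [r8c1∈{3}] nothing but 3 survives at r8c1 ⇒ r8c1=3.
Step 32. [r3c4∈{9}] only 9 remains possible at r3c4. So r3c4=9.
Step 33. [r2c3∈{6}] only 6 remains possible at r2c3. So r2c3=6.
Step 34. [r1c6∈{6}] r1c6 is down to just 6. So r1c6=6.
Step 35. [r8c4∈{8}] r8c4's peers cover all but 8. So r8c4=8.
Step 36. [r6c4∈{5}] nothing but 5 survives at r6c4. So r6c4=5.
Step 37. [r4c8∈{3}] nothing but 3 survives at r4c8, so r4c8=3.
Step 38. [r4c2∈{4}] r4c2's peers cover all but 4. So r4c2=4.

Answer: 7 5 4 3 2 6 9 8 1 / 9 3 6 1 8 4 7 5 2 / 2 8 1 9 5 7 3 6 4 / 1 4 9 6 7 8 2 3 5 / 5 7 3 4 9 2 6 1 8 / 6 2 8 5 1 3 4 7 9 / 4 1 2 7 3 5 8 9 6 / 3 6 5 8 4 9 1 2 7 / 8 9 7 2 6 1 5 4 3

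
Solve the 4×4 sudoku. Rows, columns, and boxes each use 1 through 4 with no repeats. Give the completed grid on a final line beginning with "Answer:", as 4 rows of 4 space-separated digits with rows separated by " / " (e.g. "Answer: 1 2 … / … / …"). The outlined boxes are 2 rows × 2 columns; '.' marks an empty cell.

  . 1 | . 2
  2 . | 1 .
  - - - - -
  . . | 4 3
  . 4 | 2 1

Step 1. [r1c1∈{3,4}] row 1 places 4 nowhere but r1c1, so r1c1=4.
Step 2. [r4c1∈{3}] nothing but 3 survives at r4c1 ⇒ r4c1=3.
Step 3. [r2c4∈{4}] r2c4 has the single candidate 4, so r2c4=4.
Step 4. [r1c3∈{3}] nothing but 3 survives at r1c3 ⇒ r1c3=3.
Step 5. [r2c2∈{3}] only 3 remains possible at r2c2 ⇒ r2c2=3.
Step 6. [r3c1∈{1}] r3c1 is down to just 1, so r3c1=1.
Step 7. [r3c2∈{2}] only 2 remains possible at r3c2, so r3c2=2.

Answer: 4 1 3 2 / 2 3 1 4 / 1 2 4 3 / 3 4 2 1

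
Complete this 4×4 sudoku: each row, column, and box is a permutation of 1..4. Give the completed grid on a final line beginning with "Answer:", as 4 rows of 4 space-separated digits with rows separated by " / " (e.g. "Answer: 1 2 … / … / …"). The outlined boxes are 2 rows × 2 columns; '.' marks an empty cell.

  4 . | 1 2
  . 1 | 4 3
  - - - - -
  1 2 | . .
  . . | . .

Step 1. [r4c2∈{3,4}] across col 2, 4 lands solely at r4c2, so r4c2=4.
Step 2. [r4c1∈{3}] r4c1 is down to just 3, so r4c1=3.
Step 3. [r1c2∈{3}] r1c2's peers cover all but 3, so r1c2=3.
Step 4. [r4c4∈{1}] nothing but 1 survives at r4c4, so r4c4=1.
Step 5. [r3c3∈{3}] r3c3 is down to just 3, so r3c3=3.
Step 6. [r3c4∈{4}] only 4 remains possible at r3c4 ⇒ r3c4=4.
Step 7. [r4c3∈{2}] r4c3's peers cover all but 2, so r4c3=2.
Step 8. [r2c1∈{2}] r2c1 has the single candidate 2. So r2c1=2.

Answer: 4 3 1 2 / 2 1 4 3 / 1 2 3 4 / 3 4 2 1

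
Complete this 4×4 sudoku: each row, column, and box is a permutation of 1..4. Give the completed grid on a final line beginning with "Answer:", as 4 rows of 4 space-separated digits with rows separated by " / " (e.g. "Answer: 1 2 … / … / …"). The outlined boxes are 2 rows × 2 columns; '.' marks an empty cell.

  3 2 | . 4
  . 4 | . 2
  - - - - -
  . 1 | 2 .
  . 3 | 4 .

Step 1. [r2c3∈{1,3}] 3 has one home in row 2: r2c3. So r2c3=3.
Step 2. [r4c1∈{2}] nothing but 2 survives at r4c1. So r4c1=2.
Step 3. [r3c4∈{3}] r3c4's peers cover all but 3, so r3c4=3.
Step 4. [r4c4∈{1}] nothing but 1 survives at r4c4 ⇒ r4c4=1.
Step 5. [r1c3∈{1}] r1c3's peers cover all but 1. So r1c3=1.
Step 6. [r3c1∈{4}] nothing but 4 survives at r3c1. So r3c1=4.
Step 7. [r2c1∈{1}] only 1 remains possible at r2c1, so r2c1=1.

Answer: 3 2 1 4 / 1 4 3 2 / 4 1 2 3 / 2 3 4 1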